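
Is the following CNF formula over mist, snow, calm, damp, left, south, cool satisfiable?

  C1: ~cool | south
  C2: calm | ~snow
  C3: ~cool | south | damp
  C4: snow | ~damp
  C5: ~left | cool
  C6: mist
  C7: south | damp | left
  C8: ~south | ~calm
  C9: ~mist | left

Satisfiable

(mist) alone gives mist = 1.
(left) alone gives left = 1.
(cool) alone gives cool = 1.
(south) alone gives south = 1.
(~calm) alone gives calm = 0.
(~snow) alone gives snow = 0.
(~damp) alone gives damp = 0.
Every clause now holds.
A satisfying assignment: mist: 1,  snow: 0,  calm: 0,  damp: 0,  left: 1,  south: 1,  cool: 1.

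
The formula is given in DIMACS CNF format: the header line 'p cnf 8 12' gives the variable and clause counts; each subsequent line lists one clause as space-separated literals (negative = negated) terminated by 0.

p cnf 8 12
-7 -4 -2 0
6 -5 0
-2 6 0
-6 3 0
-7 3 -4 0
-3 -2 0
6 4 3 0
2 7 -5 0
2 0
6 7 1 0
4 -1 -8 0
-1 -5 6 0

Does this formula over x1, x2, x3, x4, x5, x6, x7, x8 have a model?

No

(x2) alone gives x2 = True.
(x6) alone gives x6 = True.
(x3) alone gives x3 = True.
Now (¬x3) is unsatisfied and unit — conflict.
No assignment satisfies every clause.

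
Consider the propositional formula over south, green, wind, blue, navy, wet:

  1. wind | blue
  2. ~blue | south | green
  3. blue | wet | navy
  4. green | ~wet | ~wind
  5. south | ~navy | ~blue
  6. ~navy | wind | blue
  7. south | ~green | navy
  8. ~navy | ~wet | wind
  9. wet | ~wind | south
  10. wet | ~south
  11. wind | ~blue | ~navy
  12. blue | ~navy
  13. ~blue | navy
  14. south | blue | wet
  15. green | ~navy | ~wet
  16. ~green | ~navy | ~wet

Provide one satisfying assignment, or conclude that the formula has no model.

south: 1, green: 1, wind: 1, blue: 0, navy: 0, wet: 1

Case wind = 1:
Case green = 1:
Case south = 1:
Unit clause (wet) forces wet = 1.
Unit clause (~navy) forces navy = 0.
Unit clause (~blue) forces blue = 0.
This assignment satisfies each clause.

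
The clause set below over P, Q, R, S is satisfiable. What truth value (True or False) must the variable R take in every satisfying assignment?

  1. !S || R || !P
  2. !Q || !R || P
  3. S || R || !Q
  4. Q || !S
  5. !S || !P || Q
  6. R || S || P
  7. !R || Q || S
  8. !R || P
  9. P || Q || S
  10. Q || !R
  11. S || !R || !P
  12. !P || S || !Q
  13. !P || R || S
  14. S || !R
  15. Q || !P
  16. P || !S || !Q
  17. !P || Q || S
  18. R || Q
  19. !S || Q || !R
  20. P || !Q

True

Suppose R = false.
From the singleton clause (Q), Q = true.
From the singleton clause (S), S = true.
From the singleton clause (!P), P = false.
That conflicts with the unit clause (P).
So every satisfying assignment has R = True.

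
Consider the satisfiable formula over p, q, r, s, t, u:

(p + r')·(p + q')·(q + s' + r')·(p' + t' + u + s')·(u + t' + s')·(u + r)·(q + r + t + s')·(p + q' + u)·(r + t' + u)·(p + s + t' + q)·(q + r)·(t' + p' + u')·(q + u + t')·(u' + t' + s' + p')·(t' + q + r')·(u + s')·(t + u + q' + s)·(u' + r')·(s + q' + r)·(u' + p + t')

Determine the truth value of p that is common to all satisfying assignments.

True

Suppose p = 0.
(r') alone gives r = 0.
(q') alone gives q = 0.
That conflicts with the unit clause (q).
So every satisfying assignment has p = True.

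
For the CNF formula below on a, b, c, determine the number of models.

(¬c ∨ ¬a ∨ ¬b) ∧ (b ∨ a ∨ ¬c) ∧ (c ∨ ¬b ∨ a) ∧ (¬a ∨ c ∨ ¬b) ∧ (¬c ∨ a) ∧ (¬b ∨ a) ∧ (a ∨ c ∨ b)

2

There are 2^3 = 8 truth assignments over (a, b, c).
Check each against the 7 clauses (columns in the order a, b, c):
  F F F  ✗ fails (a ∨ c ∨ b)
  F F T  ✗ fails (b ∨ a ∨ ¬c)
  F T F  ✗ fails (c ∨ ¬b ∨ a)
  F T T  ✗ fails (¬c ∨ a)
  T F F  ✓ satisfies all
  T F T  ✓ satisfies all
  T T F  ✗ fails (¬a ∨ c ∨ ¬b)
  T T T  ✗ fails (¬c ∨ ¬a ∨ ¬b)
2 of the 8 rows are models.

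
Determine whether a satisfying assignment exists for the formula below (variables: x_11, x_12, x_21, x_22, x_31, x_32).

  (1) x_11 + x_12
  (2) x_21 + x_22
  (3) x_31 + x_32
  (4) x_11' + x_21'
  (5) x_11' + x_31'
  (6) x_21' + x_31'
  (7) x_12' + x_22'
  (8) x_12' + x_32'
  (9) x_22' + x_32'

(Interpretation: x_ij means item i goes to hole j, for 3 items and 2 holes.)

No, unsatisfiable

Case x_11 = 1:
Unit clause (x_21') forces x_21 = 0.
Unit clause (x_22) forces x_22 = 1.
Unit clause (x_31') forces x_31 = 0.
Unit clause (x_32) forces x_32 = 1.
That conflicts with the unit clause (x_32').
That branch fails; take x_11 = 0 instead.
Unit clause (x_12) forces x_12 = 1.
Unit clause (x_22') forces x_22 = 0.
Unit clause (x_21) forces x_21 = 1.
Unit clause (x_31') forces x_31 = 0.
Unit clause (x_32) forces x_32 = 1.
That conflicts with the unit clause (x_32').
Either choice for x_11 ends in contradiction.
No assignment satisfies every clause.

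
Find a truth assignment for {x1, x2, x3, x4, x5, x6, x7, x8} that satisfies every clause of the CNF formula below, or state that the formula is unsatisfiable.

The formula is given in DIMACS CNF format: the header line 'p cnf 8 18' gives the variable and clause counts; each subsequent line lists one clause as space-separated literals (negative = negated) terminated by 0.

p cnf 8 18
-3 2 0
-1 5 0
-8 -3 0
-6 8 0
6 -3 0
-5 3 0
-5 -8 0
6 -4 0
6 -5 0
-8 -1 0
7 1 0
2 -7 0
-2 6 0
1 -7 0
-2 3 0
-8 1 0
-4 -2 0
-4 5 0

Try x3 = False.
Unit clause (¬x5) forces x5 = False.
Unit clause (¬x1) forces x1 = False.
Unit clause (x7) forces x7 = True.
That conflicts with the unit clause (¬x7).
That branch fails; take x3 = True instead.
Unit clause (x2) forces x2 = True.
Unit clause (¬x8) forces x8 = False.
Unit clause (¬x6) forces x6 = False.
That conflicts with the unit clause (x6).
Both values of x3 lead to a conflict.

UNSATISFIABLE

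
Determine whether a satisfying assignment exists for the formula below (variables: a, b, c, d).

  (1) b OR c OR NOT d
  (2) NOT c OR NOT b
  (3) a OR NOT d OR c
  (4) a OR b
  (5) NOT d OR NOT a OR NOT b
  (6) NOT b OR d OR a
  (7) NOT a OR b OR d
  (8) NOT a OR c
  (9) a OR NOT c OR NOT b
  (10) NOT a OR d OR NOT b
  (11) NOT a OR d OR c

Satisfiable

Case c = true:
From the singleton clause (NOT b), b = false.
From the singleton clause (a), a = true.
From the singleton clause (d), d = true.
All clauses are satisfied.
A satisfying assignment: a=true,  b=false,  c=true,  d=true.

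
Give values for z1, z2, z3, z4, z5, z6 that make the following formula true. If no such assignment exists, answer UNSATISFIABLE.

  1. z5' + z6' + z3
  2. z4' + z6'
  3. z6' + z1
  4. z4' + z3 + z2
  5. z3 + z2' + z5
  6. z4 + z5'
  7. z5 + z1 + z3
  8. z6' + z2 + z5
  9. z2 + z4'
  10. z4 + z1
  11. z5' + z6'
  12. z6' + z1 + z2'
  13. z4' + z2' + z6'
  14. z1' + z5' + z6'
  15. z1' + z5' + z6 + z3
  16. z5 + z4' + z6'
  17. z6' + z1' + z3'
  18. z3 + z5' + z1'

z1 ↦ 1,  z2 ↦ 1,  z3 ↦ 1,  z4 ↦ 0,  z5 ↦ 0,  z6 ↦ 0

Case z4 = 0:
The clause (z5') is unit, so z5 = 0.
The clause (z1) is unit, so z1 = 1.
Case z3 = 1:
The clause (z6') is unit, so z6 = 0.
Every clause is now satisfied; z2 is unconstrained.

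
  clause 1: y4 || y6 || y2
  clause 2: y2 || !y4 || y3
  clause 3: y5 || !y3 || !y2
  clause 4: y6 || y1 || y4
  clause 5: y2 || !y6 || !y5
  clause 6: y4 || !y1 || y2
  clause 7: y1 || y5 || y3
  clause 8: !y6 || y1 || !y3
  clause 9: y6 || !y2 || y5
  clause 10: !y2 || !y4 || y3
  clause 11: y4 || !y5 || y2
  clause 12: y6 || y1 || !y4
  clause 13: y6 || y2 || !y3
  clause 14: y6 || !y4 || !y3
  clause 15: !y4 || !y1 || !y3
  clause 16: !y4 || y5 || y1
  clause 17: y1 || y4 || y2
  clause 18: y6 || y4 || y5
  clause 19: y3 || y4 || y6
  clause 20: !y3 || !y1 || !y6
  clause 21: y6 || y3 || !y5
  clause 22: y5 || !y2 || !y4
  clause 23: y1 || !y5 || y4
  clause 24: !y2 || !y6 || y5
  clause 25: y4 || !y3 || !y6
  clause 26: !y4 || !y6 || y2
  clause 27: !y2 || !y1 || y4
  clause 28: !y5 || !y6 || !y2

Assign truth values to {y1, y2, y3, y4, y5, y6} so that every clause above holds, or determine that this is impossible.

Branch on y4: set y4 = true.
Branch on y2: set y2 = true.
(y3) alone gives y3 = true.
(y5) alone gives y5 = true.
(y6) alone gives y6 = true.
Now (!y6) is unsatisfied and unit — conflict.
So y2 must be the other value — set y2 = false.
(y3) alone gives y3 = true.
(y6) alone gives y6 = true.
Now (!y6) is unsatisfied and unit — conflict.
Either choice for y2 ends in contradiction.
So y4 must be the other value — set y4 = false.
Branch on y6: set y6 = true.
(!y3) alone gives y3 = false.
Branch on y2: set y2 = true.
(y5) alone gives y5 = true.
Now (!y5) is unsatisfied and unit — conflict.
So y2 must be the other value — set y2 = false.
(!y5) alone gives y5 = false.
(!y1) alone gives y1 = false.
Now (y1) is unsatisfied and unit — conflict.
Either choice for y2 ends in contradiction.
So y6 must be the other value — set y6 = false.
(y2) alone gives y2 = true.
(y1) alone gives y1 = true.
Now (!y1) is unsatisfied and unit — conflict.
Either choice for y6 ends in contradiction.
Either choice for y4 ends in contradiction.

UNSATISFIABLE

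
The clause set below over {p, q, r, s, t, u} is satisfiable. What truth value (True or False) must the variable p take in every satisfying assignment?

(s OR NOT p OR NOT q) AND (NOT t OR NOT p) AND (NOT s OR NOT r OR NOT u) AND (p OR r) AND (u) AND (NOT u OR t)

Suppose p = true.
Unit clause (NOT t) forces t = false.
Unit clause (u) forces u = true.
But (NOT u) is also a unit clause — contradiction.
So every satisfying assignment has p = False.

False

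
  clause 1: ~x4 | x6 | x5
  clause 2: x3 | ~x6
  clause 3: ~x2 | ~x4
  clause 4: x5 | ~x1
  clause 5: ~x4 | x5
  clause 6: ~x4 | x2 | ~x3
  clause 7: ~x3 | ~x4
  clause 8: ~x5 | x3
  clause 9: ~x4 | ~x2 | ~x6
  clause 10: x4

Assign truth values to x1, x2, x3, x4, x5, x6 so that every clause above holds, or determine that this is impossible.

UNSATISFIABLE

Unit clause (x4) forces x4 = 1.
Unit clause (~x2) forces x2 = 0.
Unit clause (x5) forces x5 = 1.
Unit clause (~x3) forces x3 = 0.
That conflicts with the unit clause (x3).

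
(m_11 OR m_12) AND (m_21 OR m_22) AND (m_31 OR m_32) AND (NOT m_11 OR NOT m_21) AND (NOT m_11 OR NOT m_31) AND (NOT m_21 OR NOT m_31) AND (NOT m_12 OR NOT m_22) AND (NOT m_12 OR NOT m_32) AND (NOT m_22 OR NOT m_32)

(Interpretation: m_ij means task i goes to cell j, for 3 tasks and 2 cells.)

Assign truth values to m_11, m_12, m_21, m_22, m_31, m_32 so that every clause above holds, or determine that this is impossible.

Suppose m_11 = true.
The clause (NOT m_21) is unit, so m_21 = false.
The clause (m_22) is unit, so m_22 = true.
The clause (NOT m_31) is unit, so m_31 = false.
The clause (m_32) is unit, so m_32 = true.
But (NOT m_32) is also a unit clause — contradiction.
Backtrack on m_11: now try m_11 = false.
The clause (m_12) is unit, so m_12 = true.
The clause (NOT m_22) is unit, so m_22 = false.
The clause (m_21) is unit, so m_21 = true.
The clause (NOT m_31) is unit, so m_31 = false.
The clause (m_32) is unit, so m_32 = true.
But (NOT m_32) is also a unit clause — contradiction.
Either choice for m_11 ends in contradiction.

UNSATISFIABLE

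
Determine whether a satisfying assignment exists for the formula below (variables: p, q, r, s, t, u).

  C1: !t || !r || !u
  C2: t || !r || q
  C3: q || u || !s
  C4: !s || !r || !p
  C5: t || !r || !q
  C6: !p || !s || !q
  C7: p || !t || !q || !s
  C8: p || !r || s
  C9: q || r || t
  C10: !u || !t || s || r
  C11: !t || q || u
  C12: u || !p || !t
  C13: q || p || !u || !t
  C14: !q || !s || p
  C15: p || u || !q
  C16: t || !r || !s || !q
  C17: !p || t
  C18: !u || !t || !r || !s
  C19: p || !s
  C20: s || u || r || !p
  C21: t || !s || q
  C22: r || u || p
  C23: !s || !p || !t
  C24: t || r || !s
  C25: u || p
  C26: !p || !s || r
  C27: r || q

Case p = false:
From the singleton clause (!s), s = false.
From the singleton clause (!r), r = false.
From the singleton clause (u), u = true.
From the singleton clause (!t), t = false.
From the singleton clause (q), q = true.
Every clause now holds.
A satisfying assignment: p: false, q: true, r: false, s: false, t: false, u: true.

Yes, satisfiable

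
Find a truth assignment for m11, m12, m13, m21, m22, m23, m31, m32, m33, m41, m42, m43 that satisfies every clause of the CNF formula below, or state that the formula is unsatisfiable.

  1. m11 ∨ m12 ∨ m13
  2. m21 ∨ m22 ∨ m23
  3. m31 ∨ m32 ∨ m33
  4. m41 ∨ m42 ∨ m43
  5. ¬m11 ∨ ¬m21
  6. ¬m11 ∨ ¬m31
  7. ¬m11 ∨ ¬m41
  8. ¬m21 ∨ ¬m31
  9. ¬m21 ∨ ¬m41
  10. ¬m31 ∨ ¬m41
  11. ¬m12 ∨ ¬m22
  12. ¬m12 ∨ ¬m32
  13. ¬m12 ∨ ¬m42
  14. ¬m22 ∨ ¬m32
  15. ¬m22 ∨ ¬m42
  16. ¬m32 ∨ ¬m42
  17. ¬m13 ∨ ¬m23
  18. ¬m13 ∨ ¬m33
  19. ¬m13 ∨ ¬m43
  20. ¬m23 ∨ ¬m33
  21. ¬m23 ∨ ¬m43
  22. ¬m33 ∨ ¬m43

Case m11 = False:
Case m12 = True:
The clause (¬m22) is unit, so m22 = False.
The clause (¬m32) is unit, so m32 = False.
The clause (¬m42) is unit, so m42 = False.
Case m21 = True:
The clause (¬m31) is unit, so m31 = False.
The clause (m33) is unit, so m33 = True.
The clause (¬m41) is unit, so m41 = False.
The clause (m43) is unit, so m43 = True.
Now (¬m43) is unsatisfied and unit — conflict.
Undo m21 and try m21 = False.
The clause (m23) is unit, so m23 = True.
The clause (¬m13) is unit, so m13 = False.
The clause (¬m33) is unit, so m33 = False.
The clause (m31) is unit, so m31 = True.
The clause (¬m41) is unit, so m41 = False.
The clause (m43) is unit, so m43 = True.
Now (¬m43) is unsatisfied and unit — conflict.
Both values of m21 lead to a conflict.
Undo m12 and try m12 = False.
The clause (m13) is unit, so m13 = True.
The clause (¬m23) is unit, so m23 = False.
The clause (¬m33) is unit, so m33 = False.
The clause (¬m43) is unit, so m43 = False.
Case m21 = True:
The clause (¬m31) is unit, so m31 = False.
The clause (m32) is unit, so m32 = True.
The clause (¬m41) is unit, so m41 = False.
The clause (m42) is unit, so m42 = True.
Now (¬m42) is unsatisfied and unit — conflict.
Undo m21 and try m21 = False.
The clause (m22) is unit, so m22 = True.
The clause (¬m32) is unit, so m32 = False.
The clause (m31) is unit, so m31 = True.
The clause (¬m41) is unit, so m41 = False.
The clause (m42) is unit, so m42 = True.
Now (¬m42) is unsatisfied and unit — conflict.
Both values of m21 lead to a conflict.
Both values of m12 lead to a conflict.
Undo m11 and try m11 = True.
The clause (¬m21) is unit, so m21 = False.
The clause (¬m31) is unit, so m31 = False.
The clause (¬m41) is unit, so m41 = False.
Case m22 = True:
The clause (¬m12) is unit, so m12 = False.
The clause (¬m32) is unit, so m32 = False.
The clause (m33) is unit, so m33 = True.
The clause (¬m42) is unit, so m42 = False.
The clause (m43) is unit, so m43 = True.
Now (¬m43) is unsatisfied and unit — conflict.
Undo m22 and try m22 = False.
The clause (m23) is unit, so m23 = True.
The clause (¬m13) is unit, so m13 = False.
The clause (¬m33) is unit, so m33 = False.
The clause (m32) is unit, so m32 = True.
The clause (¬m12) is unit, so m12 = False.
The clause (¬m42) is unit, so m42 = False.
The clause (m43) is unit, so m43 = True.
Now (¬m43) is unsatisfied and unit — conflict.
Both values of m22 lead to a conflict.
Both values of m11 lead to a conflict.

UNSATISFIABLE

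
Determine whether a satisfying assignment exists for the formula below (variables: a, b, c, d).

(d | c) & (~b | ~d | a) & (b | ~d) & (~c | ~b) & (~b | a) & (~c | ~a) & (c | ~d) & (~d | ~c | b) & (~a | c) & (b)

Unsatisfiable

Unit clause (b) forces b = 1.
Unit clause (~c) forces c = 0.
Unit clause (d) forces d = 1.
That conflicts with the unit clause (~d).
No assignment satisfies every clause.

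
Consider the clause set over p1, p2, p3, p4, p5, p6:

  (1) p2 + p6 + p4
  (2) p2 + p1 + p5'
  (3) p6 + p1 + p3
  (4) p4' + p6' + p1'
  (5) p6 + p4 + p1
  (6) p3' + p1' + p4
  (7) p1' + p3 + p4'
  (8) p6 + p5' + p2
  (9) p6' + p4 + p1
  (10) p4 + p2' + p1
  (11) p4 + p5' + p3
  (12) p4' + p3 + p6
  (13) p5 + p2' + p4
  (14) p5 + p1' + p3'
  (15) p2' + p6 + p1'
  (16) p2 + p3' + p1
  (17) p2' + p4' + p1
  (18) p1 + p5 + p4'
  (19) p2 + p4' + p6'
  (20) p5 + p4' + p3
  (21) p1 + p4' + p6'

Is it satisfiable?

Yes, satisfiable

Branch on p2: set p2 = 0.
Branch on p6: set p6 = 1.
From the singleton clause (p4'), p4 = 0.
From the singleton clause (p1), p1 = 1.
From the singleton clause (p3'), p3 = 0.
From the singleton clause (p5'), p5 = 0.
All clauses are satisfied.
A satisfying assignment: p1 ↦ 1; p2 ↦ 0; p3 ↦ 0; p4 ↦ 0; p5 ↦ 0; p6 ↦ 1.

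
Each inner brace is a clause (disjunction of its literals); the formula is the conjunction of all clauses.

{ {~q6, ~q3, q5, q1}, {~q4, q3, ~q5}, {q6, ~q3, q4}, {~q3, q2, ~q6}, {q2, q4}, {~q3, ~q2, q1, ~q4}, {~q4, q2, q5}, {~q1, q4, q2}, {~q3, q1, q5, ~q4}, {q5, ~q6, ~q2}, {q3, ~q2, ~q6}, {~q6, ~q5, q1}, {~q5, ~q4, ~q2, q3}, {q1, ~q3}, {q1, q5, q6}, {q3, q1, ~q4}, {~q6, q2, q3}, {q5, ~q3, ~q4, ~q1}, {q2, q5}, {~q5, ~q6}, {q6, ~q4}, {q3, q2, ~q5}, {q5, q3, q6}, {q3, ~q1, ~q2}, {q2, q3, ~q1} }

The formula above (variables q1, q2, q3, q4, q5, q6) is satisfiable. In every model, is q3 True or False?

False

Suppose q3 = 1.
(q1) alone gives q1 = 1.
Branch on q6: set q6 = 1.
(q2) alone gives q2 = 1.
(q5) alone gives q5 = 1.
Now (~q5) is unsatisfied and unit — conflict.
That branch fails; take q6 = 0 instead.
(q4) alone gives q4 = 1.
Now (~q4) is unsatisfied and unit — conflict.
Both values of q6 lead to a conflict.
So every satisfying assignment has q3 = False.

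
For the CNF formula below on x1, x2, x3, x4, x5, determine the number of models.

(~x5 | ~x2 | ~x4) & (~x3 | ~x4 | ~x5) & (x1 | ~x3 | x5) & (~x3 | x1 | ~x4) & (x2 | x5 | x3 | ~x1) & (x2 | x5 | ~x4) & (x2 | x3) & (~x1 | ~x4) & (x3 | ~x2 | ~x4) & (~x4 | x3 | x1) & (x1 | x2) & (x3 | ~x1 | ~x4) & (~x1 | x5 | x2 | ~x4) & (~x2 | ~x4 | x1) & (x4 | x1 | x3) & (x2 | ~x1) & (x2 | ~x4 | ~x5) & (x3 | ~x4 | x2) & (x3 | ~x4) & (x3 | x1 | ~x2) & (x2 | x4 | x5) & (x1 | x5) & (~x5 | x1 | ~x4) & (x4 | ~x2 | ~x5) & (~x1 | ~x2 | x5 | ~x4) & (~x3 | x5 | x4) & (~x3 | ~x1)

There are 2^5 = 32 truth assignments over (x1, x2, x3, x4, x5).
Split on x5. With x5 = 1, the clauses containing x5 are satisfied and ~x5 drops from the rest; 0 of the 2^4 = 16 assignments to the other variables satisfy what remains.
With x5 = 0, by the same count on the reduced clause set, 1 assignment works.
Total: 0 + 1 = 1.

1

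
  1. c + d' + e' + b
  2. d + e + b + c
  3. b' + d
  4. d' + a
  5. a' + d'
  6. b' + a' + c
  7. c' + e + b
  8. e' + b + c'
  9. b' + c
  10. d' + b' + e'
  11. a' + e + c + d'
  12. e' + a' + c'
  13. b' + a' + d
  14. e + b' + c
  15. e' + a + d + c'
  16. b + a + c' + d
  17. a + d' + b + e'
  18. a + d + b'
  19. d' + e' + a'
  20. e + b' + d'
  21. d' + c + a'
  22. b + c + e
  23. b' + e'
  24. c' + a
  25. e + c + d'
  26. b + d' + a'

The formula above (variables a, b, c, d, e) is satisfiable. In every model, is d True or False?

False

Suppose d = 1.
Unit clause (a) forces a = 1.
That conflicts with the unit clause (a').
So every satisfying assignment has d = False.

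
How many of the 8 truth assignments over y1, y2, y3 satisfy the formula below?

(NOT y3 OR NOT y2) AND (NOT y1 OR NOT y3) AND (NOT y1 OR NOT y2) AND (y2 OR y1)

2

There are 2^3 = 8 truth assignments over (y1, y2, y3).
Check each against the 4 clauses (columns in the order y1, y2, y3):
  F F F  ✗ fails (y2 OR y1)
  F F T  ✗ fails (y2 OR y1)
  F T F  ✓ satisfies all
  F T T  ✗ fails (NOT y3 OR NOT y2)
  T F F  ✓ satisfies all
  T F T  ✗ fails (NOT y1 OR NOT y3)
  T T F  ✗ fails (NOT y1 OR NOT y2)
  T T T  ✗ fails (NOT y3 OR NOT y2)
2 of the 8 rows are models.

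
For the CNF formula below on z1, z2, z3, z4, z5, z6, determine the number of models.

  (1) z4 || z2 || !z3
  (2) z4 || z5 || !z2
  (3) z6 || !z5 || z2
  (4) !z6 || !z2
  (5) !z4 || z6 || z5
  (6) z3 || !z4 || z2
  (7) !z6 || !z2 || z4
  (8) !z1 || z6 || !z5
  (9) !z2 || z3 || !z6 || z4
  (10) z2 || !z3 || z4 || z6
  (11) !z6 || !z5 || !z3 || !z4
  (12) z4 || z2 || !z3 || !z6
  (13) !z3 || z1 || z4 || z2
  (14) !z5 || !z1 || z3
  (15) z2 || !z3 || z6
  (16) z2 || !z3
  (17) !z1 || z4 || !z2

There are 2^6 = 64 truth assignments over (z1, z2, z3, z4, z5, z6).
Split on z1. With z1 = true, the clauses containing z1 are satisfied and !z1 drops from the rest; 2 of the 2^5 = 32 assignments to the other variables satisfy what remains.
With z1 = false, by the same count on the reduced clause set, 7 assignments work.
(One model: z1=F, z2=F, z3=F, z4=F, z5=F, z6=F.)
Total: 2 + 7 = 9.

9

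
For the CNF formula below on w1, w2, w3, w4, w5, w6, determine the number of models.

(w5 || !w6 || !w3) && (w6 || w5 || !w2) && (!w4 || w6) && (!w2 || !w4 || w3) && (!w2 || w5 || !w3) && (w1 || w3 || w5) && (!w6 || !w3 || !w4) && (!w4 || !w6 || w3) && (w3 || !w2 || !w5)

17

There are 2^6 = 64 truth assignments over (w1, w2, w3, w4, w5, w6).
Split on w6. With w6 = true, the clauses containing w6 are satisfied and !w6 drops from the rest; 8 of the 2^5 = 32 assignments to the other variables satisfy what remains.
With w6 = false, by the same count on the reduced clause set, 9 assignments work.
(One model: w1=F, w2=F, w3=F, w4=F, w5=T, w6=F.)
Total: 8 + 9 = 17.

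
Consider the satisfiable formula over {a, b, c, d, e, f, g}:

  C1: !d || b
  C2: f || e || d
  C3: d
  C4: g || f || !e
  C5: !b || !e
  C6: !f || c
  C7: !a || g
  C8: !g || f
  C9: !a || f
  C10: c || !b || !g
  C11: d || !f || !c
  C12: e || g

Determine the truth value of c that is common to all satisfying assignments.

True

Suppose c = false.
Unit clause (d) forces d = true.
Unit clause (b) forces b = true.
Unit clause (!e) forces e = false.
Unit clause (!f) forces f = false.
Unit clause (!g) forces g = false.
But (g) is also a unit clause — contradiction.
So every satisfying assignment has c = True.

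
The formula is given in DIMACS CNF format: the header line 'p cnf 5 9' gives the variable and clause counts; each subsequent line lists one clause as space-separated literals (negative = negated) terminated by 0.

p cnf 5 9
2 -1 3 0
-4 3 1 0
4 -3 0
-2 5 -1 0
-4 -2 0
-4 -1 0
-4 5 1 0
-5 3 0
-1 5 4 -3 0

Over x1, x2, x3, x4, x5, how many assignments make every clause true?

There are 2^5 = 32 truth assignments over (x1, x2, x3, x4, x5).
Split on x3. With x3 = True, the clauses containing x3 are satisfied and ¬x3 drops from the rest; 1 of the 2^4 = 16 assignments to the other variables satisfy what remains.
With x3 = False, by the same count on the reduced clause set, 2 assignments work.
Total: 1 + 2 = 3.

3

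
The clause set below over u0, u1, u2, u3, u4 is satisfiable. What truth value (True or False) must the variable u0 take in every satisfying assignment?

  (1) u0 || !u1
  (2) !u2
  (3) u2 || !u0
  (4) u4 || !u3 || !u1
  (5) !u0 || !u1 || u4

False

Suppose u0 = true.
Unit clause (!u2) forces u2 = false.
That conflicts with the unit clause (u2).
So every satisfying assignment has u0 = False.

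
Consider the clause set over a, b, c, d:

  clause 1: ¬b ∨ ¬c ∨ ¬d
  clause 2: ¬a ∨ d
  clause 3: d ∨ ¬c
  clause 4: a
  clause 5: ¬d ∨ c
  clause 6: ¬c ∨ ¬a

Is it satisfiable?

No

From the singleton clause (a), a = True.
From the singleton clause (d), d = True.
From the singleton clause (c), c = True.
But (¬c) is also a unit clause — contradiction.
No assignment satisfies every clause.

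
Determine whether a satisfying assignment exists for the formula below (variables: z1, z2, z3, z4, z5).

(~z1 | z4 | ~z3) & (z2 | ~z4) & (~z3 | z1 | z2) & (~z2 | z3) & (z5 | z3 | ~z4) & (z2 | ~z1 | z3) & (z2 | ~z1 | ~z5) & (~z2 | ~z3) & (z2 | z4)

Branch on z2: set z2 = 1.
(z3) alone gives z3 = 1.
That conflicts with the unit clause (~z3).
Undo z2 and try z2 = 0.
(~z4) alone gives z4 = 0.
That conflicts with the unit clause (z4).
Either choice for z2 ends in contradiction.
No assignment satisfies every clause.

Unsatisfiable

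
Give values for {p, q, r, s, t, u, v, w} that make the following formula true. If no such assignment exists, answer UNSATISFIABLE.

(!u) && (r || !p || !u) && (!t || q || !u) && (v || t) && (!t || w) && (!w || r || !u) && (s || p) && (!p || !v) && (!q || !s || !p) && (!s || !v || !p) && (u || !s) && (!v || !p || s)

p: true; q: true; r: true; s: false; t: true; u: false; v: false; w: true

(!u) alone gives u = false.
(!s) alone gives s = false.
(p) alone gives p = true.
(!v) alone gives v = false.
(t) alone gives t = true.
(w) alone gives w = true.
Every clause is now satisfied; q, r are unconstrained.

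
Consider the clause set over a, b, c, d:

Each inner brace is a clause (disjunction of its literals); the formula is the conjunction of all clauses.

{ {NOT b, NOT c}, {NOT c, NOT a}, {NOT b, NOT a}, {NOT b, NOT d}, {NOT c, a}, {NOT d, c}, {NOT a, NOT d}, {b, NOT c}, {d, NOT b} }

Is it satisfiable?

Branch on b: set b = false.
Unit clause (NOT c) forces c = false.
Unit clause (NOT d) forces d = false.
No clause remains; a is free.
A satisfying assignment: a: false; b: false; c: false; d: false.

Yes, satisfiable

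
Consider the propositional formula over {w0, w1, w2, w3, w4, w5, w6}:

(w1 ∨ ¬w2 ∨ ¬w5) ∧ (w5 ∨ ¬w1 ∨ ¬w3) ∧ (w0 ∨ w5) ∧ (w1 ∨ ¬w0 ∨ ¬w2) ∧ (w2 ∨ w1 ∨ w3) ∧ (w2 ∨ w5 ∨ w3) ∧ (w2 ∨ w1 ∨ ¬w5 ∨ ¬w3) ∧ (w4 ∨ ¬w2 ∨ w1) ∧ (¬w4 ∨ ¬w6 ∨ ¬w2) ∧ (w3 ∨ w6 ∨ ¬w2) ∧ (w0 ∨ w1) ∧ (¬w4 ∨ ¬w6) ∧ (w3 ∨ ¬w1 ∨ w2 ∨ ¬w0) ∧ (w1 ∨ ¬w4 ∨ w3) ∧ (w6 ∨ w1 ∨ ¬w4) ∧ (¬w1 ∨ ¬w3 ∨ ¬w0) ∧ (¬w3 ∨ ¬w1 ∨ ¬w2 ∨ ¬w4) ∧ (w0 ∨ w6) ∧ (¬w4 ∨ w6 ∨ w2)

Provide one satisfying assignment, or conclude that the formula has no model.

Suppose w0 = True.
Suppose w1 = False.
From the singleton clause (¬w2), w2 = False.
From the singleton clause (w3), w3 = True.
From the singleton clause (¬w5), w5 = False.
Suppose w4 = False.
No clause remains; w6 is free.

w0 ↦ True, w1 ↦ False, w2 ↦ False, w3 ↦ True, w4 ↦ False, w5 ↦ False, w6 ↦ False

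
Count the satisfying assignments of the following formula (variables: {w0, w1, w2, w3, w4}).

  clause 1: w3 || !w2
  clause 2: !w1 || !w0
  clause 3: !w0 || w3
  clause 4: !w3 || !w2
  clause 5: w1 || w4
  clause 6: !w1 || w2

There are 2^5 = 32 truth assignments over (w0, w1, w2, w3, w4).
Split on w0. With w0 = true, the clauses containing w0 are satisfied and !w0 drops from the rest; 1 of the 2^4 = 16 assignments to the other variables satisfy what remains.
With w0 = false, by the same count on the reduced clause set, 2 assignments work.
(One model: w0=F, w1=F, w2=F, w3=F, w4=T.)
Total: 1 + 2 = 3.

3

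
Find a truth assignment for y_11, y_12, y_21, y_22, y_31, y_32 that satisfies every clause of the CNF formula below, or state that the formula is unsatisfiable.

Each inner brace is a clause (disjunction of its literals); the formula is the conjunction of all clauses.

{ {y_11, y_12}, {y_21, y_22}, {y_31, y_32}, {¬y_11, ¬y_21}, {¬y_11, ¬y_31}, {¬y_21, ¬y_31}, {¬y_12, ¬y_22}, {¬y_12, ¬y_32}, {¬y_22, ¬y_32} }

UNSATISFIABLE

Suppose y_11 = True.
The clause (¬y_21) is unit, so y_21 = False.
The clause (y_22) is unit, so y_22 = True.
The clause (¬y_31) is unit, so y_31 = False.
The clause (y_32) is unit, so y_32 = True.
But (¬y_32) is also a unit clause — contradiction.
So y_11 must be the other value — set y_11 = False.
The clause (y_12) is unit, so y_12 = True.
The clause (¬y_22) is unit, so y_22 = False.
The clause (y_21) is unit, so y_21 = True.
The clause (¬y_31) is unit, so y_31 = False.
The clause (y_32) is unit, so y_32 = True.
But (¬y_32) is also a unit clause — contradiction.
Either choice for y_11 ends in contradiction.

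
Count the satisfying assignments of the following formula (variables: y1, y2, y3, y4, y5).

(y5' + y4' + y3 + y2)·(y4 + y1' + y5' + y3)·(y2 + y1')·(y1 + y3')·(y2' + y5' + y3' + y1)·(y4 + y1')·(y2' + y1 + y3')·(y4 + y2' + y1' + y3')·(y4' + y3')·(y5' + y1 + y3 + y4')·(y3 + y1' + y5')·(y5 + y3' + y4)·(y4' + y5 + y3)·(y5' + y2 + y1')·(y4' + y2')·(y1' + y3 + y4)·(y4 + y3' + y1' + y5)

4

There are 2^5 = 32 truth assignments over (y1, y2, y3, y4, y5).
Split on y2. With y2 = 1, the clauses containing y2 are satisfied and y2' drops from the rest; 2 of the 2^4 = 16 assignments to the other variables satisfy what remains.
With y2 = 0, by the same count on the reduced clause set, 2 assignments work.
(One model: y1=F, y2=F, y3=F, y4=F, y5=F.)
Total: 2 + 2 = 4.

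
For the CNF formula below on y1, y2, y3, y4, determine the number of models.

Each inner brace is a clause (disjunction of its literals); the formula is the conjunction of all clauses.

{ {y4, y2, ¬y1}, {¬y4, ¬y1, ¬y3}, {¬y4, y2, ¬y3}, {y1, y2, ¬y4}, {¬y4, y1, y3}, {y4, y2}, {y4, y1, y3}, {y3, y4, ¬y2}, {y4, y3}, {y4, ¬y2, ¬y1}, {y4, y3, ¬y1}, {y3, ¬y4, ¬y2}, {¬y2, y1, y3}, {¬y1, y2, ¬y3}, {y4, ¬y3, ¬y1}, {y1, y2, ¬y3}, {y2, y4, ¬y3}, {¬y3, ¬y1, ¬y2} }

There are 2^4 = 16 truth assignments over (y1, y2, y3, y4).
Check each against the 18 clauses (columns in the order y1, y2, y3, y4):
  F F F F  ✗ fails (y4 ∨ y2)
  F F F T  ✗ fails (y1 ∨ y2 ∨ ¬y4)
  F F T F  ✗ fails (y4 ∨ y2)
  F F T T  ✗ fails (¬y4 ∨ y2 ∨ ¬y3)
  F T F F  ✗ fails (y4 ∨ y1 ∨ y3)
  F T F T  ✗ fails (¬y4 ∨ y1 ∨ y3)
  F T T F  ✓ satisfies all
  F T T T  ✓ satisfies all
  T F F F  ✗ fails (y4 ∨ y2 ∨ ¬y1)
  T F F T  ✓ satisfies all
  T F T F  ✗ fails (y4 ∨ y2 ∨ ¬y1)
  T F T T  ✗ fails (¬y4 ∨ ¬y1 ∨ ¬y3)
  T T F F  ✗ fails (y3 ∨ y4 ∨ ¬y2)
  T T F T  ✗ fails (y3 ∨ ¬y4 ∨ ¬y2)
  T T T F  ✗ fails (y4 ∨ ¬y2 ∨ ¬y1)
  T T T T  ✗ fails (¬y4 ∨ ¬y1 ∨ ¬y3)
3 of the 16 rows are models.

3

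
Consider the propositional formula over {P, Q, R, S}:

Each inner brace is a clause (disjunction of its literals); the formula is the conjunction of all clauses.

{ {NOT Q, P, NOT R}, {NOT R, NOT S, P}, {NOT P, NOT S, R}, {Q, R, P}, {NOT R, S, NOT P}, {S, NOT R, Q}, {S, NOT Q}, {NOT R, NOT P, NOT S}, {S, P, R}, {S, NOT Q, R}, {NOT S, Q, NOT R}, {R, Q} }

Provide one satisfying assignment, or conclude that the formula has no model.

Suppose S = true.
Suppose R = false.
From the singleton clause (NOT P), P = false.
From the singleton clause (Q), Q = true.
This assignment satisfies each clause.

P: false; Q: true; R: false; S: true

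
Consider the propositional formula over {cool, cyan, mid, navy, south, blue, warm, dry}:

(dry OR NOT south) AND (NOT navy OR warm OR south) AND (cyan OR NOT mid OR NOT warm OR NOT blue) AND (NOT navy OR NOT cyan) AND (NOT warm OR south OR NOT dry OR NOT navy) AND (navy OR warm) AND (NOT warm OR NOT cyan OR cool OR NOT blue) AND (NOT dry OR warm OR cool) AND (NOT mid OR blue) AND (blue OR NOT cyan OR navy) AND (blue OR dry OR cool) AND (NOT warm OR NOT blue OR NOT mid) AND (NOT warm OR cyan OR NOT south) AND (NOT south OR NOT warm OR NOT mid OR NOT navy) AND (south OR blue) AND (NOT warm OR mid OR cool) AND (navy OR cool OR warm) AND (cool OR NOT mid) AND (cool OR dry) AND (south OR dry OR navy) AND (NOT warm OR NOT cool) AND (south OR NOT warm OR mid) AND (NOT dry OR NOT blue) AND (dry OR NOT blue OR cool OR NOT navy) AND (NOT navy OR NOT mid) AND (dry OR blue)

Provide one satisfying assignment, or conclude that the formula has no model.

Try dry = true.
From the singleton clause (NOT blue), blue = false.
From the singleton clause (NOT mid), mid = false.
From the singleton clause (south), south = true.
Try navy = true.
From the singleton clause (NOT cyan), cyan = false.
From the singleton clause (NOT warm), warm = false.
From the singleton clause (cool), cool = true.
This assignment satisfies each clause.

cool: true; cyan: false; mid: false; navy: true; south: true; blue: false; warm: false; dry: true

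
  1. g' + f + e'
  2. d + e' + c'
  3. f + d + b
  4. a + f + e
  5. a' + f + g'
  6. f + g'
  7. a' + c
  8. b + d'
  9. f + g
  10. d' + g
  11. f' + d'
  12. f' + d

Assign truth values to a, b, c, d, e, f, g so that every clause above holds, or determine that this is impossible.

UNSATISFIABLE

Branch on f: set f = 1.
Unit clause (d') forces d = 0.
Now (d) is unsatisfied and unit — conflict.
Backtrack on f: now try f = 0.
Unit clause (g') forces g = 0.
Now (g) is unsatisfied and unit — conflict.
Both values of f lead to a conflict.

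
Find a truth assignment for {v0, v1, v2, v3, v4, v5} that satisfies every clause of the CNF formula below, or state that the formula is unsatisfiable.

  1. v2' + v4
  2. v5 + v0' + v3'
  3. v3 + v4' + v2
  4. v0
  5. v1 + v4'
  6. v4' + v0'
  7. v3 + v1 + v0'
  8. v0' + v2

UNSATISFIABLE

From the singleton clause (v0), v0 = 1.
From the singleton clause (v4'), v4 = 0.
From the singleton clause (v2'), v2 = 0.
But (v2) is also a unit clause — contradiction.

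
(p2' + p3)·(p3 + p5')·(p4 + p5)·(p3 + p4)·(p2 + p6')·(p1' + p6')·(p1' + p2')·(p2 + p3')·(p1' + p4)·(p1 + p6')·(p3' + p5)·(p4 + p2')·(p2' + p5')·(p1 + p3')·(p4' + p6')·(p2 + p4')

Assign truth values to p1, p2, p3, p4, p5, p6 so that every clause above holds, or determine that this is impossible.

Branch on p2: set p2 = 0.
(p6') alone gives p6 = 0.
(p3') alone gives p3 = 0.
(p5') alone gives p5 = 0.
(p4) alone gives p4 = 1.
Now (p4') is unsatisfied and unit — conflict.
Undo p2 and try p2 = 1.
(p3) alone gives p3 = 1.
(p1') alone gives p1 = 0.
Now (p1) is unsatisfied and unit — conflict.
Both values of p2 lead to a conflict.

UNSATISFIABLE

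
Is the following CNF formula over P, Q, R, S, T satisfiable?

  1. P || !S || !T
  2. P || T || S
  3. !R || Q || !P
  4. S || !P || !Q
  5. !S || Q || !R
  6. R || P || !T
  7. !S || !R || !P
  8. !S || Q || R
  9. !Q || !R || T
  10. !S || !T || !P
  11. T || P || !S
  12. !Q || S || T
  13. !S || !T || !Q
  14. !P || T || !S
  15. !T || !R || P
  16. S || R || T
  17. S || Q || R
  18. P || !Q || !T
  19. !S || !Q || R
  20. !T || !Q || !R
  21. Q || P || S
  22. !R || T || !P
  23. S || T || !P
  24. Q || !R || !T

No, unsatisfiable

Case P = true:
Case R = false:
Case S = true:
Unit clause (Q) forces Q = true.
That conflicts with the unit clause (!Q).
That branch fails; take S = false instead.
Unit clause (!Q) forces Q = false.
That conflicts with the unit clause (Q).
Both values of S lead to a conflict.
That branch fails; take R = true instead.
Unit clause (Q) forces Q = true.
Unit clause (S) forces S = true.
That conflicts with the unit clause (!S).
Both values of R lead to a conflict.
That branch fails; take P = false instead.
Case S = false:
Unit clause (T) forces T = true.
Unit clause (R) forces R = true.
That conflicts with the unit clause (!R).
That branch fails; take S = true instead.
Unit clause (!T) forces T = false.
That conflicts with the unit clause (T).
Both values of S lead to a conflict.
Both values of P lead to a conflict.
No assignment satisfies every clause.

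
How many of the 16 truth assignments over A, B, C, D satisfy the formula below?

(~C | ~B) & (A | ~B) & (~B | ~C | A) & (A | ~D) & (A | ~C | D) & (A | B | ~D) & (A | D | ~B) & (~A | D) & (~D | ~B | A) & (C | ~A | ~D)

2

There are 2^4 = 16 truth assignments over (A, B, C, D).
Split on A. With A = 1, the clauses containing A are satisfied and ~A drops from the rest; 1 of the 2^3 = 8 assignments to the other variables satisfy what remains.
With A = 0, by the same count on the reduced clause set, 1 assignment works.
Total: 1 + 1 = 2.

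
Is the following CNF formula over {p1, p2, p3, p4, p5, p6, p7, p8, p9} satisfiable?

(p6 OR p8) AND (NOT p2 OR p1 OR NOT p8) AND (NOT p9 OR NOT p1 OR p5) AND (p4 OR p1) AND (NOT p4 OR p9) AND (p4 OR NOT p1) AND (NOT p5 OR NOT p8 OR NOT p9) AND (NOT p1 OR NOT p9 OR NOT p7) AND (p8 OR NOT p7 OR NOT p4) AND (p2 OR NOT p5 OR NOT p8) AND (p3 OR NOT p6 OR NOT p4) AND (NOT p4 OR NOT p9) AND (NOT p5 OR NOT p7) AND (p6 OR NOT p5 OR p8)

No

Try p6 = true.
Try p4 = true.
The clause (p9) is unit, so p9 = true.
But (NOT p9) is also a unit clause — contradiction.
That branch fails; take p4 = false instead.
The clause (p1) is unit, so p1 = true.
But (NOT p1) is also a unit clause — contradiction.
Both values of p4 lead to a conflict.
That branch fails; take p6 = false instead.
The clause (p8) is unit, so p8 = true.
Try p2 = false.
The clause (NOT p5) is unit, so p5 = false.
Try p9 = false.
The clause (NOT p4) is unit, so p4 = false.
The clause (p1) is unit, so p1 = true.
But (NOT p1) is also a unit clause — contradiction.
That branch fails; take p9 = true instead.
The clause (NOT p1) is unit, so p1 = false.
The clause (p4) is unit, so p4 = true.
But (NOT p4) is also a unit clause — contradiction.
Both values of p9 lead to a conflict.
That branch fails; take p2 = true instead.
The clause (p1) is unit, so p1 = true.
The clause (p4) is unit, so p4 = true.
The clause (p9) is unit, so p9 = true.
But (NOT p9) is also a unit clause — contradiction.
Both values of p2 lead to a conflict.
Both values of p6 lead to a conflict.
No assignment satisfies every clause.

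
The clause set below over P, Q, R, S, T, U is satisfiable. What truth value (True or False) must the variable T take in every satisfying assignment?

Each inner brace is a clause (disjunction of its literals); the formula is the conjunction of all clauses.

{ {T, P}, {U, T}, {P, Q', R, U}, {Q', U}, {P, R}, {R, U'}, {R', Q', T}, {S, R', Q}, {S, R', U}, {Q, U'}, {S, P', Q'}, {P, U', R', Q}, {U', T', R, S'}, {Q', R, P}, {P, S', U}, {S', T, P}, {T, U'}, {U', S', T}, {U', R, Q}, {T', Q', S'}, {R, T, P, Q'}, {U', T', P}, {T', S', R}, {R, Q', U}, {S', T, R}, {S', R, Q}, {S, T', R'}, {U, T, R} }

True

Suppose T = 0.
The clause (P) is unit, so P = 1.
The clause (U) is unit, so U = 1.
That conflicts with the unit clause (U').
So every satisfying assignment has T = True.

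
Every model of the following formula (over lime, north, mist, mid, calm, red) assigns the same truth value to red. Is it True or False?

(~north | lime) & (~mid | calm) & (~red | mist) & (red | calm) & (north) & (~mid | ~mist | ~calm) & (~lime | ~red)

Suppose red = 1.
From the singleton clause (mist), mist = 1.
From the singleton clause (north), north = 1.
From the singleton clause (lime), lime = 1.
That conflicts with the unit clause (~lime).
So every satisfying assignment has red = False.

False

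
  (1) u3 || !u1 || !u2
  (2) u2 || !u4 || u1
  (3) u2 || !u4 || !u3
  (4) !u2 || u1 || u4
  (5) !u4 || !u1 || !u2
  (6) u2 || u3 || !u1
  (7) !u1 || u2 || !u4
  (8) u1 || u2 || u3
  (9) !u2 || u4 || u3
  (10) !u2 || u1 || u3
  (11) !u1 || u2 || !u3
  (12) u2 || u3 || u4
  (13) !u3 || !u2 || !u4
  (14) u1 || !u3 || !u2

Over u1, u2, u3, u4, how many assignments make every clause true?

There are 2^4 = 16 truth assignments over (u1, u2, u3, u4).
Split on u2. With u2 = true, the clauses containing u2 are satisfied and !u2 drops from the rest; 1 of the 2^3 = 8 assignments to the other variables satisfy what remains.
With u2 = false, by the same count on the reduced clause set, 1 assignment works.
(One model: u1=F, u2=F, u3=T, u4=F.)
Total: 1 + 1 = 2.

2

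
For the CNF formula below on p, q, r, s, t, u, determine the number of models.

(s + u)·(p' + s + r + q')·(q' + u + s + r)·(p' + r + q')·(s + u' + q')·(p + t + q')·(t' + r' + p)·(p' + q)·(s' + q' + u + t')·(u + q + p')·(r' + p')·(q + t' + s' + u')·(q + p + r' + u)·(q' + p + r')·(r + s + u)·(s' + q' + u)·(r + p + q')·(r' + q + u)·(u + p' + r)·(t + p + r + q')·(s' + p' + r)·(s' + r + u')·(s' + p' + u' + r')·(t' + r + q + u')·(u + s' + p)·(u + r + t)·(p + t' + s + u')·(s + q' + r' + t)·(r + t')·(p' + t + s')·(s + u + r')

3

There are 2^6 = 64 truth assignments over (p, q, r, s, t, u).
Split on q. With q = 1, the clauses containing q are satisfied and q' drops from the rest; 0 of the 2^5 = 32 assignments to the other variables satisfy what remains.
With q = 0, by the same count on the reduced clause set, 3 assignments work.
(One model: p=F, q=F, r=F, s=F, t=F, u=T.)
Total: 0 + 3 = 3.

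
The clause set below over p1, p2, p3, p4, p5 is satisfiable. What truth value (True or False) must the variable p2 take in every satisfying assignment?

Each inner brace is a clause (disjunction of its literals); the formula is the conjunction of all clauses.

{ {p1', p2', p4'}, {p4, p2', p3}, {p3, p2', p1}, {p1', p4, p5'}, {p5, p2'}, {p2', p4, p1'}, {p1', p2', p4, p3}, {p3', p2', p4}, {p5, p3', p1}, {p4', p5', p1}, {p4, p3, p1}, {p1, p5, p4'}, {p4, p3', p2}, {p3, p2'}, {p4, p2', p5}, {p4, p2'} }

False

Suppose p2 = 1.
From the singleton clause (p5), p5 = 1.
From the singleton clause (p3), p3 = 1.
From the singleton clause (p4), p4 = 1.
From the singleton clause (p1'), p1 = 0.
That conflicts with the unit clause (p1).
So every satisfying assignment has p2 = False.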